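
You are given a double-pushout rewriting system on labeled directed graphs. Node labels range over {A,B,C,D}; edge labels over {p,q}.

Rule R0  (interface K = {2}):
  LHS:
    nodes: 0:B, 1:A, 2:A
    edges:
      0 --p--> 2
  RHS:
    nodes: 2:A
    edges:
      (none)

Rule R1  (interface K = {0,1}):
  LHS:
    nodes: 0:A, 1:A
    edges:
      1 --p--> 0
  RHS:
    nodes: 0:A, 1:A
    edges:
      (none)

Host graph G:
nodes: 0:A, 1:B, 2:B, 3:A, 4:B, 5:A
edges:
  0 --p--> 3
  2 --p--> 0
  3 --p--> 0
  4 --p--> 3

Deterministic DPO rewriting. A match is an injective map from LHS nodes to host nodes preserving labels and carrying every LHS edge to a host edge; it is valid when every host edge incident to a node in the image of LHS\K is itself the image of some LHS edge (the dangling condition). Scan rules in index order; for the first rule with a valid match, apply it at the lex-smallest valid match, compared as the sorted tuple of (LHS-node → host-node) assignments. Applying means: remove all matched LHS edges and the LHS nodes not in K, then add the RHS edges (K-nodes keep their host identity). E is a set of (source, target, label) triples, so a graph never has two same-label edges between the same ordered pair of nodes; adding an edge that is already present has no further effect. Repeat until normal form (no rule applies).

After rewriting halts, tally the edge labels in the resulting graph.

start.  V:6 E:4  edges: 0-p->3 2-p->0 3-p->0 4-p->3
1. fire R0 via {0↦2, 1↦5, 2↦0}  →  V:4 E:3  edges: 0-p->3 3-p->0 4-p->3
2. fire R1 via {0↦0, 1↦3}  →  V:4 E:2  edges: 0-p->3 4-p->3
3. fire R1 via {0↦3, 1↦0}  →  V:4 E:1  edges: 4-p->3
4. fire R0 via {0↦4, 1↦0, 2↦3}  →  V:2 E:0  edges: ∅
normal form: no rule applies after step 4
NF edges: []

Answer: (no edges)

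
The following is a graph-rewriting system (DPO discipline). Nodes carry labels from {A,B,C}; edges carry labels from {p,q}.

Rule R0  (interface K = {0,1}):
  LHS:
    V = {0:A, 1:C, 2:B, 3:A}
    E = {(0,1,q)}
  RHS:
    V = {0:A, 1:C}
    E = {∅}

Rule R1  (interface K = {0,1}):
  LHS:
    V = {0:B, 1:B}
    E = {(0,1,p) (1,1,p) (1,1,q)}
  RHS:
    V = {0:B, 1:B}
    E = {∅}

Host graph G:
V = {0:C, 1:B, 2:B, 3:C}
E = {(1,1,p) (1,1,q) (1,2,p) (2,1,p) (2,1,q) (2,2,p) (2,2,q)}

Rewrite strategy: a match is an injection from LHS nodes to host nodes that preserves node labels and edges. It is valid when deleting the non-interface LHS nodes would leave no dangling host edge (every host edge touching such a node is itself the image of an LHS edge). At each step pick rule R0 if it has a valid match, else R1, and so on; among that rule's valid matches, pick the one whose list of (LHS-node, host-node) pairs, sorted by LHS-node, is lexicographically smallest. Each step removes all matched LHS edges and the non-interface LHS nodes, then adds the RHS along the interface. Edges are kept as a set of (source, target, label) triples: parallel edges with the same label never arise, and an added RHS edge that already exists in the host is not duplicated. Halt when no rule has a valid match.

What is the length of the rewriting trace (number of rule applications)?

start.  V:4 E:7  edges: 1-p->1 1-q->1 1-p->2 2-p->1 2-q->1 2-p->2 2-q->2
1. fire R1 via {0↦1, 1↦2}  →  V:4 E:4  edges: 1-p->1 1-q->1 2-p->1 2-q->1
2. fire R1 via {0↦2, 1↦1}  →  V:4 E:1  edges: 2-q->1
normal form: no rule applies after step 2

Answer: 2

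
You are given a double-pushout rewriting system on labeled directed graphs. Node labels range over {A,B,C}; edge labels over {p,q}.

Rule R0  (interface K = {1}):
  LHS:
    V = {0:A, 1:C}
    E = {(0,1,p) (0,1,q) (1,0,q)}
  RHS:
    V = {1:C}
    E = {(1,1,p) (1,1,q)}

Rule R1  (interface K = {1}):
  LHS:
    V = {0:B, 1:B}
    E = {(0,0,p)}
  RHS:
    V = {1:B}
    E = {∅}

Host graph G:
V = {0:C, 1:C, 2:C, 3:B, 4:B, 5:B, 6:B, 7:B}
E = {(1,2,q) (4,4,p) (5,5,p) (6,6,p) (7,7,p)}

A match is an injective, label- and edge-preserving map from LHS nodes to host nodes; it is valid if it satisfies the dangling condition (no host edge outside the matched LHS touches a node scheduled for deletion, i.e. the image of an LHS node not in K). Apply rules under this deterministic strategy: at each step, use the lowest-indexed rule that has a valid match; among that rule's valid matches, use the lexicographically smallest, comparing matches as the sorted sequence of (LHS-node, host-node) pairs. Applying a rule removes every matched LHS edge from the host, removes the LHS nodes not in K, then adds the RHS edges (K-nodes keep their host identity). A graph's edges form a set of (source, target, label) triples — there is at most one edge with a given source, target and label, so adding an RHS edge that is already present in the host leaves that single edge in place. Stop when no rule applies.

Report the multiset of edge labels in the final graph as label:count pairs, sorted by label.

start.  V:8 E:5  edges: 1-q->2 4-p->4 5-p->5 6-p->6 7-p->7
1. fire R1 via {0↦4, 1↦3}  →  V:7 E:4  edges: 1-q->2 5-p->5 6-p->6 7-p->7
2. fire R1 via {0↦5, 1↦3}  →  V:6 E:3  edges: 1-q->2 6-p->6 7-p->7
3. fire R1 via {0↦6, 1↦3}  →  V:5 E:2  edges: 1-q->2 7-p->7
4. fire R1 via {0↦7, 1↦3}  →  V:4 E:1  edges: 1-q->2
normal form: no rule applies after step 4
NF edges: [(1, 2, 'q')]

Answer: q:1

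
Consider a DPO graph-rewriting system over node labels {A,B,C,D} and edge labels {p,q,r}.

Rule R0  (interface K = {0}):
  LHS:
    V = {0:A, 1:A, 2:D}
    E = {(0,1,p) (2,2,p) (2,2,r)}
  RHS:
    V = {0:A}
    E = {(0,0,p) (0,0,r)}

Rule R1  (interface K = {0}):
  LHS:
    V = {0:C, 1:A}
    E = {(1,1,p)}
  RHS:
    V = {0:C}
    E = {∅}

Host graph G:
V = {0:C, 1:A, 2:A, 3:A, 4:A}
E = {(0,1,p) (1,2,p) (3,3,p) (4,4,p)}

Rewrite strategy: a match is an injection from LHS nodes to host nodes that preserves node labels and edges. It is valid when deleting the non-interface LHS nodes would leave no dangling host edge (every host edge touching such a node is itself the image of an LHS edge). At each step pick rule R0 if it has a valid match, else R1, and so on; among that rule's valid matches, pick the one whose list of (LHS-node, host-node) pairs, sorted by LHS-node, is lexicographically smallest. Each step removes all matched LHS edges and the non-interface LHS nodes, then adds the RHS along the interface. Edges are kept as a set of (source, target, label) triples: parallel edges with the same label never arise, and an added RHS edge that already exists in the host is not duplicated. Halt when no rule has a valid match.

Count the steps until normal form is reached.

[0] host  ⇒  5 nodes, 4 edges  {0-p->1 1-p->2 3-p->3 4-p->4}
[1] R1 @ {0↦0, 1↦3}  ⇒  4 nodes, 3 edges  {0-p->1 1-p->2 4-p->4}
[2] R1 @ {0↦0, 1↦4}  ⇒  3 nodes, 2 edges  {0-p->1 1-p->2}
halt: no rule applies after step 2

Answer: 2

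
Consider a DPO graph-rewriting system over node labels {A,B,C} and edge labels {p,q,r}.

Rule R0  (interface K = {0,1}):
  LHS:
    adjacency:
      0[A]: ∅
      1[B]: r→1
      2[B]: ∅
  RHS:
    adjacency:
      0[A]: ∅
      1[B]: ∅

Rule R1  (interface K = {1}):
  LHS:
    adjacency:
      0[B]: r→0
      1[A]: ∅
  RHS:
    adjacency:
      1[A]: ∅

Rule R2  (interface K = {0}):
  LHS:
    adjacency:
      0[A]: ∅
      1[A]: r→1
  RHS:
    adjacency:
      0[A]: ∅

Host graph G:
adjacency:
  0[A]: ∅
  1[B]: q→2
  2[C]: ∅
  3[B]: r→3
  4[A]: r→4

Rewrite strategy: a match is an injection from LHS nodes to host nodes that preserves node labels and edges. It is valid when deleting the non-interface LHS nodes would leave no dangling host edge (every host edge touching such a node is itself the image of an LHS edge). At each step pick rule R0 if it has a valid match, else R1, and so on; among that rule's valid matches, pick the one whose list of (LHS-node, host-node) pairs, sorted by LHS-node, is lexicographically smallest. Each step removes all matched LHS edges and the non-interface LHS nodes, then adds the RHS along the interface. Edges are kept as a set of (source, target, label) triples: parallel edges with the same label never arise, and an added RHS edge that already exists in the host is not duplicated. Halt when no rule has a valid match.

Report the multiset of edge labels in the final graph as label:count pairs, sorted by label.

[0] host  ⇒  5 nodes, 3 edges  {1-q->2 3-r->3 4-r->4}
[1] R1 @ {0↦3, 1↦0}  ⇒  4 nodes, 2 edges  {1-q->2 4-r->4}
[2] R2 @ {0↦0, 1↦4}  ⇒  3 nodes, 1 edges  {1-q->2}
normal form: no rule applies after step 2
NF edges: [(1, 2, 'q')]

Answer: q:1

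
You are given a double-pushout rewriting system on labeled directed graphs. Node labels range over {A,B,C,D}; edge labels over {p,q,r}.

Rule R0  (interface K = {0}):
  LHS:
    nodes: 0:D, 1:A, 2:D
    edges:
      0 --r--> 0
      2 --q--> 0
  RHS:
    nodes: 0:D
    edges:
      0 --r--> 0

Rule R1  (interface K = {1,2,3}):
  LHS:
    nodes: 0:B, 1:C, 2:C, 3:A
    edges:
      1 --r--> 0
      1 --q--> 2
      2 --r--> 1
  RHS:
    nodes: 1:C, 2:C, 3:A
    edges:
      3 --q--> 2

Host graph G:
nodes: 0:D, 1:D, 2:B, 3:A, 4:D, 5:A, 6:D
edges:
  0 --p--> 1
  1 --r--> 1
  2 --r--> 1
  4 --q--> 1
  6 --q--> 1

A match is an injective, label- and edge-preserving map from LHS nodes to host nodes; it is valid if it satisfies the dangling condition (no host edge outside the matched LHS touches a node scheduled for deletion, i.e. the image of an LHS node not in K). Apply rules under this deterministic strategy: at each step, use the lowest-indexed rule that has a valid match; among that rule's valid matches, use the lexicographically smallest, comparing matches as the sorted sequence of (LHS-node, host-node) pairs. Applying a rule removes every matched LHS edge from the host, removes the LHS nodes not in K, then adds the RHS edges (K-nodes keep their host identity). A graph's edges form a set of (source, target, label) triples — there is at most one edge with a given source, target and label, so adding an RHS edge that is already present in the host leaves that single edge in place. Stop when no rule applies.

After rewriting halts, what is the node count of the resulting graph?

Answer: 3

Steps:
start.  V:7 E:5  edges: 0-p->1 1-r->1 2-r->1 4-q->1 6-q->1
1. fire R0 via {0↦1, 1↦3, 2↦4}  →  V:5 E:4  edges: 0-p->1 1-r->1 2-r->1 6-q->1
2. fire R0 via {0↦1, 1↦5, 2↦6}  →  V:3 E:3  edges: 0-p->1 1-r->1 2-r->1
final graph: no rule applies after step 2
NF nodes: {0:D, 1:D, 2:B}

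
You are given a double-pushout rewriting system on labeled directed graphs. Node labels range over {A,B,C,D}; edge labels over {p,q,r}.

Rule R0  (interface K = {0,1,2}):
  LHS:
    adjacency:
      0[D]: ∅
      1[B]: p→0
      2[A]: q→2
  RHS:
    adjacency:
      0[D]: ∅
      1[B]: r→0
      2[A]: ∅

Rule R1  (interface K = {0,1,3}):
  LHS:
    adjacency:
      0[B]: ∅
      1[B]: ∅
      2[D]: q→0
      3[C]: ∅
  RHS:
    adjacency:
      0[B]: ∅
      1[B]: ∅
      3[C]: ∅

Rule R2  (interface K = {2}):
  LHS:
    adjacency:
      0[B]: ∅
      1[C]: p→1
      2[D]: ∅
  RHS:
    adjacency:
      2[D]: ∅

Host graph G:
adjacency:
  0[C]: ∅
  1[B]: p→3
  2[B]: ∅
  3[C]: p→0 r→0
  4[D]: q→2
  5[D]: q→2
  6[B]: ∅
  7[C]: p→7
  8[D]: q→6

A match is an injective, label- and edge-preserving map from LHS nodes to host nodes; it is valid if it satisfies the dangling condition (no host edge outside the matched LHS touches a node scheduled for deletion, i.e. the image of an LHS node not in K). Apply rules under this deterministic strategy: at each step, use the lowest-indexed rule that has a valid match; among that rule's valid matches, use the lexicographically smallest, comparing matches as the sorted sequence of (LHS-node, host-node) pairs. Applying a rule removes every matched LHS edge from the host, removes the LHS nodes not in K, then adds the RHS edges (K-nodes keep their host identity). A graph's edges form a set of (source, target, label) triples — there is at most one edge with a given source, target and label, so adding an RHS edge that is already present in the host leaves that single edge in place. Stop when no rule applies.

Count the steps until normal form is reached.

[0] host  ⇒  9 nodes, 7 edges  {1-p->3 3-p->0 3-r->0 4-q->2 5-q->2 7-p->7 8-q->6}
[1] R1 @ {0↦2, 1↦1, 2↦4, 3↦0}  ⇒  8 nodes, 6 edges  {1-p->3 3-p->0 3-r->0 5-q->2 7-p->7 8-q->6}
[2] R1 @ {0↦2, 1↦1, 2↦5, 3↦0}  ⇒  7 nodes, 5 edges  {1-p->3 3-p->0 3-r->0 7-p->7 8-q->6}
[3] R1 @ {0↦6, 1↦1, 2↦8, 3↦0}  ⇒  6 nodes, 4 edges  {1-p->3 3-p->0 3-r->0 7-p->7}
halt: no rule applies after step 3

Answer: 3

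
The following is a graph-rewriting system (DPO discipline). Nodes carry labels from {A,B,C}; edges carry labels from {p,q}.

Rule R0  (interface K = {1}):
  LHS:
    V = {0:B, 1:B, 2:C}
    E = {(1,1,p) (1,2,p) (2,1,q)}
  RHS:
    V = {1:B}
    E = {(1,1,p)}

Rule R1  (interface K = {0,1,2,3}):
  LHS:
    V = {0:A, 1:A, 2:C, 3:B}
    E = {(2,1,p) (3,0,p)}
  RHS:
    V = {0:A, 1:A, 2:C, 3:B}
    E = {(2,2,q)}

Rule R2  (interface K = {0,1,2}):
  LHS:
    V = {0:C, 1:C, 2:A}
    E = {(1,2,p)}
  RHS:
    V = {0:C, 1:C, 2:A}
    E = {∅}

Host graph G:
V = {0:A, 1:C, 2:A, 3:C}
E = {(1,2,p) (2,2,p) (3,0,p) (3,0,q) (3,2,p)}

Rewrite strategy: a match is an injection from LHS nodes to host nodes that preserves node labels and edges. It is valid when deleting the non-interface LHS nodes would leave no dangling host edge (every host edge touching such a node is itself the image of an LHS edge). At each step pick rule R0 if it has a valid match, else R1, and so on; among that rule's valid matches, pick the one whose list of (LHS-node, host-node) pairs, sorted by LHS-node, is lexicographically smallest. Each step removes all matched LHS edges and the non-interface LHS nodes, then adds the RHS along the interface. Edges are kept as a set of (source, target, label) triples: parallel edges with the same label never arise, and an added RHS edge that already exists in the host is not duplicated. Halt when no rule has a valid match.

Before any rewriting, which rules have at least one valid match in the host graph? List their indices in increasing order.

R0: no valid match — LHS pattern not found
R1: no valid match — LHS pattern not found
R2: 3 valid matches — {0↦1, 1↦3, 2↦0}, {0↦1, 1↦3, 2↦2}, {0↦3, 1↦1, 2↦2}

Answer: [R2]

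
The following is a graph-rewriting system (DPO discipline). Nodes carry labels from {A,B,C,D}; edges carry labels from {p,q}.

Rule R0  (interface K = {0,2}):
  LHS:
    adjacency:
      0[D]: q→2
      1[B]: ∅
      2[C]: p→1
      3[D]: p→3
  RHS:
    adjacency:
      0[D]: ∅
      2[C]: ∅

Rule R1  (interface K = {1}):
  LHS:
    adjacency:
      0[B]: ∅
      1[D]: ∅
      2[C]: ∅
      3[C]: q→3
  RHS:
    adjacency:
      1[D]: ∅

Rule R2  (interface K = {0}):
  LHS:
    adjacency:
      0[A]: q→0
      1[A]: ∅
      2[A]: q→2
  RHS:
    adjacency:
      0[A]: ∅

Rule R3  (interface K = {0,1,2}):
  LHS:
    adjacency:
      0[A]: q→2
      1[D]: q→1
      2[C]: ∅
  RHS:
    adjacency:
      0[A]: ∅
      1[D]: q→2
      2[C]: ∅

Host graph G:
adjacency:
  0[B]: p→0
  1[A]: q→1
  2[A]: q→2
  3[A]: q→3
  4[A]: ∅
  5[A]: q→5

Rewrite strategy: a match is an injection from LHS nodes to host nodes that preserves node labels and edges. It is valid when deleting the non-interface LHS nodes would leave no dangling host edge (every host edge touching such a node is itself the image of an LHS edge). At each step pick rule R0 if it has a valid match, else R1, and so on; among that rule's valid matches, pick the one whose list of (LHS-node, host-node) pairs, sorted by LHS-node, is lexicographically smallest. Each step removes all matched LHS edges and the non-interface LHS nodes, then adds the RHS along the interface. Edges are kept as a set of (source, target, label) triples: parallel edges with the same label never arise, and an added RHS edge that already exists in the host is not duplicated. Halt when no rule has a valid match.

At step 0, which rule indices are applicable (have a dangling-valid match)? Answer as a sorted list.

R0: no valid match — LHS pattern not found
R1: no valid match — LHS pattern not found
R2: 12 valid matches — {0↦1, 1↦4, 2↦2}, {0↦1, 1↦4, 2↦3}, {0↦1, 1↦4, 2↦5} (+9 more)
R3: no valid match — LHS pattern not found

Answer: [R2]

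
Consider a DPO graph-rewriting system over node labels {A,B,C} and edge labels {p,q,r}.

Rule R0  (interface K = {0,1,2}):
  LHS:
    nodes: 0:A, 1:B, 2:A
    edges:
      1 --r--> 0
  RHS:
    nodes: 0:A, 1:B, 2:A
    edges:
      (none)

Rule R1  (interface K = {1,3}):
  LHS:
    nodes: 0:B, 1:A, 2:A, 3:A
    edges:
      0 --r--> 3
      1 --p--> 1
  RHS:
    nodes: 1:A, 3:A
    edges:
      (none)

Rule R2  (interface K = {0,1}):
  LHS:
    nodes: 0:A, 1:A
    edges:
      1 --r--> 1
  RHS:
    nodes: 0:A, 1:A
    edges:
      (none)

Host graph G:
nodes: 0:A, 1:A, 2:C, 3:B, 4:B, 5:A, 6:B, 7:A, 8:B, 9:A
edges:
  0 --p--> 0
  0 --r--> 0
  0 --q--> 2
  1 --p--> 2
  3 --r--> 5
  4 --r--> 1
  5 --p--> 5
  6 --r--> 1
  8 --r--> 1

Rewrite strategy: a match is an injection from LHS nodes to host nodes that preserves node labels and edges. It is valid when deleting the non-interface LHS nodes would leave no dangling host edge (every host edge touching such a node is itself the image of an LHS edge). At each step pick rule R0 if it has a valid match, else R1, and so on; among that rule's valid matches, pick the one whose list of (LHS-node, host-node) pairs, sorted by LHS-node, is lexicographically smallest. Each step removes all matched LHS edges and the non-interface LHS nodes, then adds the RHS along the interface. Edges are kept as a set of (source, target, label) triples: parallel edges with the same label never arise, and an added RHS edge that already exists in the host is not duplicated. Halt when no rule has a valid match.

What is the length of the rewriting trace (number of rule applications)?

initial: |V|=10 |E|=9  E = 0-p->0 0-r->0 0-q->2 1-p->2 3-r->5 4-r->1 5-p->5 6-r->1 8-r->1
step 1: apply R0 at {0↦1, 1↦4, 2↦0}  → |V|=10 |E|=8  E = 0-p->0 0-r->0 0-q->2 1-p->2 3-r->5 5-p->5 6-r->1 8-r->1
step 2: apply R0 at {0↦1, 1↦6, 2↦0}  → |V|=10 |E|=7  E = 0-p->0 0-r->0 0-q->2 1-p->2 3-r->5 5-p->5 8-r->1
step 3: apply R0 at {0↦1, 1↦8, 2↦0}  → |V|=10 |E|=6  E = 0-p->0 0-r->0 0-q->2 1-p->2 3-r->5 5-p->5
step 4: apply R0 at {0↦5, 1↦3, 2↦0}  → |V|=10 |E|=5  E = 0-p->0 0-r->0 0-q->2 1-p->2 5-p->5
step 5: apply R2 at {0↦1, 1↦0}  → |V|=10 |E|=4  E = 0-p->0 0-q->2 1-p->2 5-p->5
halt: no rule applies after step 5

Answer: 5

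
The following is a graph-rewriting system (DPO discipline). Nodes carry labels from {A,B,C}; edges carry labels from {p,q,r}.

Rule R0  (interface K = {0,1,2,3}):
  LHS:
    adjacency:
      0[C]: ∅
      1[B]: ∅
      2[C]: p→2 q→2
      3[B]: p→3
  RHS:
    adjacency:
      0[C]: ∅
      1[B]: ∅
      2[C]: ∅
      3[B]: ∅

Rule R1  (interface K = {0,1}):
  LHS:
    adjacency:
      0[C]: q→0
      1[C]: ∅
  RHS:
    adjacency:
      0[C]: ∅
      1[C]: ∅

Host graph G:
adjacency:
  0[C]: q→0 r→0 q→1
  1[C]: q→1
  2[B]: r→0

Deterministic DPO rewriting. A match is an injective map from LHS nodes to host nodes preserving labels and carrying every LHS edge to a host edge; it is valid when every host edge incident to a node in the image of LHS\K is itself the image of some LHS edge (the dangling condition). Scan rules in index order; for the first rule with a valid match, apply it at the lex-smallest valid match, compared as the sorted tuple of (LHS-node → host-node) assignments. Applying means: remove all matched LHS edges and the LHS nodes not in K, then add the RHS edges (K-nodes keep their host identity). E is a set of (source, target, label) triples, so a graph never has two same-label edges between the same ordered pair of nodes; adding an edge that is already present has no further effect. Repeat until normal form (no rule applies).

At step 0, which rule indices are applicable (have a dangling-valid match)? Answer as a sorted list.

R0: no valid match — LHS pattern not found
R1: 2 valid matches — {0↦0, 1↦1}, {0↦1, 1↦0}

Answer: [R1]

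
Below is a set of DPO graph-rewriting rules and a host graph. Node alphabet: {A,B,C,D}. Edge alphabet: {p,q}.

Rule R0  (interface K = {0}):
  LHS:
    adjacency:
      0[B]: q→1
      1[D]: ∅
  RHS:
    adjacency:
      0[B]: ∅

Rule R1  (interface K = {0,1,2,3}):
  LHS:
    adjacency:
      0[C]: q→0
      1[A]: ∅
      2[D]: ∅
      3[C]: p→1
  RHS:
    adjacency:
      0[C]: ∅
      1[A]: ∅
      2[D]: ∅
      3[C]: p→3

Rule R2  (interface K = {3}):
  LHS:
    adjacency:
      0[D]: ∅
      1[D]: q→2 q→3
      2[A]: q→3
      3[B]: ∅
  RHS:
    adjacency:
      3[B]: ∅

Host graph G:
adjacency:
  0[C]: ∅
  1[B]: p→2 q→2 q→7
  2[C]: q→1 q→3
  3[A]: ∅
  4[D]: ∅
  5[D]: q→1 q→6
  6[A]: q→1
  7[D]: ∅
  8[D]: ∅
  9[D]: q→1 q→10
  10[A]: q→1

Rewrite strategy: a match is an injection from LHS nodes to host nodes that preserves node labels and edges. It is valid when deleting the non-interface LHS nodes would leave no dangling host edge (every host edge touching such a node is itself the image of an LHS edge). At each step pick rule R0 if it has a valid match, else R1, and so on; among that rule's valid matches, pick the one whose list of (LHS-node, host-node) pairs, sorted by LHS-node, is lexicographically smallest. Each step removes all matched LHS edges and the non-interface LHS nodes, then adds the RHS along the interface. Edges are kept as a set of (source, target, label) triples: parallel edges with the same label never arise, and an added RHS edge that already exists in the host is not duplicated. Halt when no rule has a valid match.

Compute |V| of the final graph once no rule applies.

[0] host  ⇒  11 nodes, 11 edges  {1-p->2 1-q->2 1-q->7 2-q->1 2-q->3 5-q->1 5-q->6 6-q->1 9-q->1 9-q->10 10-q->1}
[1] R0 @ {0↦1, 1↦7}  ⇒  10 nodes, 10 edges  {1-p->2 1-q->2 2-q->1 2-q->3 5-q->1 5-q->6 6-q->1 9-q->1 9-q->10 10-q->1}
[2] R2 @ {0↦4, 1↦5, 2↦6, 3↦1}  ⇒  7 nodes, 7 edges  {1-p->2 1-q->2 2-q->1 2-q->3 9-q->1 9-q->10 10-q->1}
[3] R2 @ {0↦8, 1↦9, 2↦10, 3↦1}  ⇒  4 nodes, 4 edges  {1-p->2 1-q->2 2-q->1 2-q->3}
halt: no rule applies after step 3
NF nodes: {0:C, 1:B, 2:C, 3:A}

Answer: 4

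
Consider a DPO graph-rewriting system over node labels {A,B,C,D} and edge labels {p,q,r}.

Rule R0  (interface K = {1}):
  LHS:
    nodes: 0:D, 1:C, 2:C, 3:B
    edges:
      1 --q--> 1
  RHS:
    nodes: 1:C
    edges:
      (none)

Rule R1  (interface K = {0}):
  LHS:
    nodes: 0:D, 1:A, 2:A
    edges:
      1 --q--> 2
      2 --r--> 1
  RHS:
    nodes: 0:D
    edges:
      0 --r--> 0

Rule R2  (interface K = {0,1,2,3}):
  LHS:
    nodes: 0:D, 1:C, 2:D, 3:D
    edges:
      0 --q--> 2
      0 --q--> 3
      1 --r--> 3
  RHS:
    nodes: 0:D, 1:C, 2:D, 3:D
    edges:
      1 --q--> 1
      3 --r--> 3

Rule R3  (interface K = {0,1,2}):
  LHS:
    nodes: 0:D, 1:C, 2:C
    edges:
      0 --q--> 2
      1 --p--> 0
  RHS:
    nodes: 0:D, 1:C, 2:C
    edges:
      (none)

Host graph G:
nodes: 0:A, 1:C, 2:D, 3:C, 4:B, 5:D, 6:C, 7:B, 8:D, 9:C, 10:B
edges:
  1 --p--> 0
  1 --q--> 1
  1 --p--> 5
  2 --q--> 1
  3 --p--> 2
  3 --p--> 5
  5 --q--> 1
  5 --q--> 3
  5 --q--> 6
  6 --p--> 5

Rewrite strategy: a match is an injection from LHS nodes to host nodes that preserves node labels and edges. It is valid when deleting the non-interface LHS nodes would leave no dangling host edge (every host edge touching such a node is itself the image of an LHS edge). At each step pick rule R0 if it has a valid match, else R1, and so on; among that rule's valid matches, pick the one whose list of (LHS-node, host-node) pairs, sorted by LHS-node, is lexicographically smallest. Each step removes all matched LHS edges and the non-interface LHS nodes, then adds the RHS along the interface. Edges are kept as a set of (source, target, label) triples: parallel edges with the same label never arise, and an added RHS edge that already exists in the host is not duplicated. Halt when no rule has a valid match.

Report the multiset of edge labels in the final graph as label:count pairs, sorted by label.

Answer: p:2 q:1

Steps:
initial: |V|=11 |E|=10  E = 1-p->0 1-q->1 1-p->5 2-q->1 3-p->2 3-p->5 5-q->1 5-q->3 5-q->6 6-p->5
step 1: apply R0 at {0↦8, 1↦1, 2↦9, 3↦4}  → |V|=8 |E|=9  E = 1-p->0 1-p->5 2-q->1 3-p->2 3-p->5 5-q->1 5-q->3 5-q->6 6-p->5
step 2: apply R3 at {0↦2, 1↦3, 2↦1}  → |V|=8 |E|=7  E = 1-p->0 1-p->5 3-p->5 5-q->1 5-q->3 5-q->6 6-p->5
step 3: apply R3 at {0↦5, 1↦1, 2↦3}  → |V|=8 |E|=5  E = 1-p->0 3-p->5 5-q->1 5-q->6 6-p->5
step 4: apply R3 at {0↦5, 1↦3, 2↦1}  → |V|=8 |E|=3  E = 1-p->0 5-q->6 6-p->5
halt: no rule applies after step 4
NF edges: [(1, 0, 'p'), (5, 6, 'q'), (6, 5, 'p')]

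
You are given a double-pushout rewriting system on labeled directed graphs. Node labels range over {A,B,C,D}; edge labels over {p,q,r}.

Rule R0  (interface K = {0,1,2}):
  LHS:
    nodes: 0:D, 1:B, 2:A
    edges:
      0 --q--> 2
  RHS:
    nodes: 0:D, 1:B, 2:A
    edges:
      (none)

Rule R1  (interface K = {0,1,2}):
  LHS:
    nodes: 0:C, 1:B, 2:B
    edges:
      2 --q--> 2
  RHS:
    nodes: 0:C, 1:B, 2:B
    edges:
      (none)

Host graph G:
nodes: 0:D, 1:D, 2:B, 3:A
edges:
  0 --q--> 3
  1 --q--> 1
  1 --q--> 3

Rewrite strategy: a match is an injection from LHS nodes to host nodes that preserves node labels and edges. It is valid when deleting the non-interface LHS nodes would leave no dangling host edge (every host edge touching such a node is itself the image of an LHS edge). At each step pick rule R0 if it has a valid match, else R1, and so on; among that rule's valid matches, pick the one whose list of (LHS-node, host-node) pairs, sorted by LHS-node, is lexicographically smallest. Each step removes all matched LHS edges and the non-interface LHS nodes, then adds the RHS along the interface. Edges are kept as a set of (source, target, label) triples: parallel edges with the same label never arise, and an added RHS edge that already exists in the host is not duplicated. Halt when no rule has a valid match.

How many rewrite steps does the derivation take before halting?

[0] host  ⇒  4 nodes, 3 edges  {0-q->3 1-q->1 1-q->3}
[1] R0 @ {0↦0, 1↦2, 2↦3}  ⇒  4 nodes, 2 edges  {1-q->1 1-q->3}
[2] R0 @ {0↦1, 1↦2, 2↦3}  ⇒  4 nodes, 1 edges  {1-q->1}
final graph: no rule applies after step 2

Answer: 2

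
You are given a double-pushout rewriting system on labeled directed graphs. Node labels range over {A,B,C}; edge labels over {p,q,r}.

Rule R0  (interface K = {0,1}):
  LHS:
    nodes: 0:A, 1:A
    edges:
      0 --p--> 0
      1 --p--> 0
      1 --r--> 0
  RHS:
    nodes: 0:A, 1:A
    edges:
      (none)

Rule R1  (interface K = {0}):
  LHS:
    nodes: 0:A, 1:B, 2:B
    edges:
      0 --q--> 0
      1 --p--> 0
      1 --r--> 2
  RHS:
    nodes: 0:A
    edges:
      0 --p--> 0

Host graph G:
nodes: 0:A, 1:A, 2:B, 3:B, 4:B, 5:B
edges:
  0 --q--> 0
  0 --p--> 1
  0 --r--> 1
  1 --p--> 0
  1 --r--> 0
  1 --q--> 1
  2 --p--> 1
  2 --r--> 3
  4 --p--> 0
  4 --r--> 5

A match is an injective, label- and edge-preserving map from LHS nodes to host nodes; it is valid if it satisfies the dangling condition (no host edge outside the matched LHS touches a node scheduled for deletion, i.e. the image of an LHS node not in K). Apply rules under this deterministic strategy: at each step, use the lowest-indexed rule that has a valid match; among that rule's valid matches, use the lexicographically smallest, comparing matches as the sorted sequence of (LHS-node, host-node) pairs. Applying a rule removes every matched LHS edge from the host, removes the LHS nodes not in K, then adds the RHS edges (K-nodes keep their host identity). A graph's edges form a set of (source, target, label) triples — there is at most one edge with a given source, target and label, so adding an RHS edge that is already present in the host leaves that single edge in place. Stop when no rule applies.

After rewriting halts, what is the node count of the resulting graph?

Answer: 2

Rewrite trace:
start.  V:6 E:10  edges: 0-q->0 0-p->1 0-r->1 1-p->0 1-r->0 1-q->1 2-p->1 2-r->3 4-p->0 4-r->5
1. fire R1 via {0↦0, 1↦4, 2↦5}  →  V:4 E:8  edges: 0-p->0 0-p->1 0-r->1 1-p->0 1-r->0 1-q->1 2-p->1 2-r->3
2. fire R0 via {0↦0, 1↦1}  →  V:4 E:5  edges: 0-p->1 0-r->1 1-q->1 2-p->1 2-r->3
3. fire R1 via {0↦1, 1↦2, 2↦3}  →  V:2 E:3  edges: 0-p->1 0-r->1 1-p->1
4. fire R0 via {0↦1, 1↦0}  →  V:2 E:0  edges: ∅
normal form: no rule applies after step 4
NF nodes: {0:A, 1:A}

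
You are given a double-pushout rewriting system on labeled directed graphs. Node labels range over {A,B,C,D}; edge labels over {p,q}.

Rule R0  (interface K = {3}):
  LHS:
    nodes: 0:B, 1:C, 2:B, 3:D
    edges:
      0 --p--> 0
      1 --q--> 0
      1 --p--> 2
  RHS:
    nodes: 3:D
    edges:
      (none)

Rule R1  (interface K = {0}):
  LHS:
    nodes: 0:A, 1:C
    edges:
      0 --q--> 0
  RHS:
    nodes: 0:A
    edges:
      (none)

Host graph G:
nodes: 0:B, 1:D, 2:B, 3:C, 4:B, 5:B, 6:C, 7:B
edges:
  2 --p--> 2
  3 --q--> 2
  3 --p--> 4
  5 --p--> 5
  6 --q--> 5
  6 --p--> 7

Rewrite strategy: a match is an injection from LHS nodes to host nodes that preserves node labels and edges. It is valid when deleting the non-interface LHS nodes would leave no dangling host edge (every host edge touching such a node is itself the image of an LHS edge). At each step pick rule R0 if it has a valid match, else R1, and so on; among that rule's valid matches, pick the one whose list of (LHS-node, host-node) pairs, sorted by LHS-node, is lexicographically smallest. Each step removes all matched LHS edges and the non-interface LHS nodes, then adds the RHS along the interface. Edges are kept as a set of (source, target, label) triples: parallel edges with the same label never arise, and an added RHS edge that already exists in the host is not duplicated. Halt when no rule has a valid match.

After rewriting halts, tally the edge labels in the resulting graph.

Answer: (no edges)

Steps:
initial: |V|=8 |E|=6  E = 2-p->2 3-q->2 3-p->4 5-p->5 6-q->5 6-p->7
step 1: apply R0 at {0↦2, 1↦3, 2↦4, 3↦1}  → |V|=5 |E|=3  E = 5-p->5 6-q->5 6-p->7
step 2: apply R0 at {0↦5, 1↦6, 2↦7, 3↦1}  → |V|=2 |E|=0  E = ∅
halt: no rule applies after step 2
NF edges: []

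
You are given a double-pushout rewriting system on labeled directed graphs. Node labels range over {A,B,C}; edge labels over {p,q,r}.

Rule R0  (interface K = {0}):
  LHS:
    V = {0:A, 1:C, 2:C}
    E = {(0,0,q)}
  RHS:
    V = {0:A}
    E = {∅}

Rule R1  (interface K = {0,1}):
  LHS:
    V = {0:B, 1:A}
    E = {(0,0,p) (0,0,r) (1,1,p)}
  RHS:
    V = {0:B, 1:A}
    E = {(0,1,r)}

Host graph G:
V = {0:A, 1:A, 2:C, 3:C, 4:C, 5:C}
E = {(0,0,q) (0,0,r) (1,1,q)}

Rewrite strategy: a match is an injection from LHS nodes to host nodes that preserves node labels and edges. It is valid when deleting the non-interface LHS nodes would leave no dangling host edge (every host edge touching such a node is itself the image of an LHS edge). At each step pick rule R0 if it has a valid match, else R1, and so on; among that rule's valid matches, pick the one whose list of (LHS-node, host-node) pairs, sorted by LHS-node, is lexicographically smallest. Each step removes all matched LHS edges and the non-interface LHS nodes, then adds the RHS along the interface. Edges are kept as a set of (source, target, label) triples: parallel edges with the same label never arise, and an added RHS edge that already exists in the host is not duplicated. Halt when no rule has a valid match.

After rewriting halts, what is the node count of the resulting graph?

start.  V:6 E:3  edges: 0-q->0 0-r->0 1-q->1
1. fire R0 via {0↦0, 1↦2, 2↦3}  →  V:4 E:2  edges: 0-r->0 1-q->1
2. fire R0 via {0↦1, 1↦4, 2↦5}  →  V:2 E:1  edges: 0-r->0
halt: no rule applies after step 2
NF nodes: {0:A, 1:A}

Answer: 2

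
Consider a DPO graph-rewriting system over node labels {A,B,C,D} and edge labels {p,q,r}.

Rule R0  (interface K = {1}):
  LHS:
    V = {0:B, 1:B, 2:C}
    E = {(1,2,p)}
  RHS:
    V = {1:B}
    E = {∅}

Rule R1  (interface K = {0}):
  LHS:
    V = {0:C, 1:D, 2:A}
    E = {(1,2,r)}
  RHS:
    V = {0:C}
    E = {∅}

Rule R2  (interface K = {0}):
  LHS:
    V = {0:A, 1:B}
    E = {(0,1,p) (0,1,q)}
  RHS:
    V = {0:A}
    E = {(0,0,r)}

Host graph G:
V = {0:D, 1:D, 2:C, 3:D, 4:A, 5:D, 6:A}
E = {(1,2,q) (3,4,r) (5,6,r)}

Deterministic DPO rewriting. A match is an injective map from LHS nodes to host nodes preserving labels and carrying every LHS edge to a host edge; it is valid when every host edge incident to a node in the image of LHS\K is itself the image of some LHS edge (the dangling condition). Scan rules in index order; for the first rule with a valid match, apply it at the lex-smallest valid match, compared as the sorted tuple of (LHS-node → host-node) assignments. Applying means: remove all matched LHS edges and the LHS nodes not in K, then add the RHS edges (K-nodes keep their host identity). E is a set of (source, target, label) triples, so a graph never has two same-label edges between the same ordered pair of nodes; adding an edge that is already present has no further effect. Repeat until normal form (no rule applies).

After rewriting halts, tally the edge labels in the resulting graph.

Answer: q:1

Rewrite trace:
initial: |V|=7 |E|=3  E = 1-q->2 3-r->4 5-r->6
step 1: apply R1 at {0↦2, 1↦3, 2↦4}  → |V|=5 |E|=2  E = 1-q->2 5-r->6
step 2: apply R1 at {0↦2, 1↦5, 2↦6}  → |V|=3 |E|=1  E = 1-q->2
normal form: no rule applies after step 2
NF edges: [(1, 2, 'q')]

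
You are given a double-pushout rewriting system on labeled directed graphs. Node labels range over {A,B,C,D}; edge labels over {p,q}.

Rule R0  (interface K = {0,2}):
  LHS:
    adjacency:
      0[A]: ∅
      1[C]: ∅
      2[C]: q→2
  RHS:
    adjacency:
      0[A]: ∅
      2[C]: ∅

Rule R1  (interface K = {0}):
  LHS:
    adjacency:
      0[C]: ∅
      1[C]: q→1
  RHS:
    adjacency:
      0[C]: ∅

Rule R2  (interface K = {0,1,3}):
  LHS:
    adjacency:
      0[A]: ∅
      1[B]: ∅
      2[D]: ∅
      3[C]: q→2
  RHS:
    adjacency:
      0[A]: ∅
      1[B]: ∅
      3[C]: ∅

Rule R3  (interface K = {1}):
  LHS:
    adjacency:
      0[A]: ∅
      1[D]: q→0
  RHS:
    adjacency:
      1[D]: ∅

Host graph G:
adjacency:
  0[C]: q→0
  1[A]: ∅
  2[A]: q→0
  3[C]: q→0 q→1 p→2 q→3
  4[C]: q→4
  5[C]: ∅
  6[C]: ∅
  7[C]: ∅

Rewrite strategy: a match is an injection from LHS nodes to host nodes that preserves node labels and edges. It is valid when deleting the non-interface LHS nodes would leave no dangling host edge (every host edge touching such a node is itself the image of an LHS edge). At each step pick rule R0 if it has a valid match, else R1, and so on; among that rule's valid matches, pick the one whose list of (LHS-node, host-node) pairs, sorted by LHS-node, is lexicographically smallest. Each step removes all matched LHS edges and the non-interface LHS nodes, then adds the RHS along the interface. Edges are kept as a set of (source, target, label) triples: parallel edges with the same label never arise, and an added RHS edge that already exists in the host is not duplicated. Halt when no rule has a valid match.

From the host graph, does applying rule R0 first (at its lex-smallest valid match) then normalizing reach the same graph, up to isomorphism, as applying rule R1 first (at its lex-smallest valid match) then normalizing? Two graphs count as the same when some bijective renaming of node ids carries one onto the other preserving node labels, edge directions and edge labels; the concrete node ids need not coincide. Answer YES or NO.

Answer: YES

Rewrite trace:
branch R0-first: apply at {0↦1, 1↦5, 2↦0} → |E|=6, then 2 more step(s) → NF |V|=5 |E|=4 V={0:C, 1:A, 2:A, 3:C, 4:C} E=2-q->0 3-q->0 3-q->1 3-p->2
branch R1-first: apply at {0↦0, 1↦4} → |E|=6, then 2 more step(s) → NF |V|=5 |E|=4 V={0:C, 1:A, 2:A, 3:C, 7:C} E=2-q->0 3-q->0 3-q->1 3-p->2
graphs isomorphic (equal up to label-preserving node renaming)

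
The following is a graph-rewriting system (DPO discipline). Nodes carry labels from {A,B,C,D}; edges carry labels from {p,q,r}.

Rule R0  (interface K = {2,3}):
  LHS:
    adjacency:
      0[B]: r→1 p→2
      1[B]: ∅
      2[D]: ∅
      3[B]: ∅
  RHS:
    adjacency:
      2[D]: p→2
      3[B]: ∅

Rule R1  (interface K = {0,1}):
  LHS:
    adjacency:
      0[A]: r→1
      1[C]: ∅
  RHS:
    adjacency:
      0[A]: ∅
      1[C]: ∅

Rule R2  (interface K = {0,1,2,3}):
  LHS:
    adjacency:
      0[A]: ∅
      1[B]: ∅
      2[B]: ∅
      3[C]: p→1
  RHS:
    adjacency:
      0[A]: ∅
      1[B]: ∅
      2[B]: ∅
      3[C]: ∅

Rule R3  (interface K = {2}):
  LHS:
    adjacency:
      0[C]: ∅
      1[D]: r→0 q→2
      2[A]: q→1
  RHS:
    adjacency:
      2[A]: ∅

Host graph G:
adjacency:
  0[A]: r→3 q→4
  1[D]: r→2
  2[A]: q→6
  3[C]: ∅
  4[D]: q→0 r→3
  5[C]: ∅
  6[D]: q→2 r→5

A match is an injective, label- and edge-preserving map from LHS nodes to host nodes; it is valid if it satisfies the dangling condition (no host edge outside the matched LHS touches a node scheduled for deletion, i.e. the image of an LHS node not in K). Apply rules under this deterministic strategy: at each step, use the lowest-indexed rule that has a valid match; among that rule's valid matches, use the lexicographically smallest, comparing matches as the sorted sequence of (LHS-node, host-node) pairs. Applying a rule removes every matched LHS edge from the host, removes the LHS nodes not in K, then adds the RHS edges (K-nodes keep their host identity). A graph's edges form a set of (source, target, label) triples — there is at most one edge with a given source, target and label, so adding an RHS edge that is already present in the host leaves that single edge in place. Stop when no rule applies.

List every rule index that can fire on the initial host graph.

Answer: [R1,R3]

Steps:
R0: no valid match — LHS pattern not found
R1: 1 valid match — {0↦0, 1↦3}
R2: no valid match — LHS pattern not found
R3: 1 valid match — {0↦5, 1↦6, 2↦2}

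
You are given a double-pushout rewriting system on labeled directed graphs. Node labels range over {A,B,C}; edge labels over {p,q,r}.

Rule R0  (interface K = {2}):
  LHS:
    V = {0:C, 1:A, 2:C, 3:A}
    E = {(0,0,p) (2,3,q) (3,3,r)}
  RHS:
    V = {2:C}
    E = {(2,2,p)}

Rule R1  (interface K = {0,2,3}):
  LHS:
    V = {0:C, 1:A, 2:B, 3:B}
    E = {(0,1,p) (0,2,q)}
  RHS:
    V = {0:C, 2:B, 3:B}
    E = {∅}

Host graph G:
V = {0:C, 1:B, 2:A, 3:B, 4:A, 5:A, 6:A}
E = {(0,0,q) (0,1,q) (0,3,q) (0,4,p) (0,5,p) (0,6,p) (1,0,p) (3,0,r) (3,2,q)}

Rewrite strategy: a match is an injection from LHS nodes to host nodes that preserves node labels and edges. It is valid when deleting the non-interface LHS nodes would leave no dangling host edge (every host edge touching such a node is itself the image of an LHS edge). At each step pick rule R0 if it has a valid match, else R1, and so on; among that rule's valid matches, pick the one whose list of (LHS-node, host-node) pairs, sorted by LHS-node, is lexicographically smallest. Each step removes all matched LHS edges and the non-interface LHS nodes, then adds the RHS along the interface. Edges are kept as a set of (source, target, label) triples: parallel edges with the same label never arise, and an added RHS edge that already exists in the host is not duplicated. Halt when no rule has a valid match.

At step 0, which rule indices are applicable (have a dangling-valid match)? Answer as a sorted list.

R0: no valid match — LHS pattern not found
R1: 6 valid matches — {0↦0, 1↦4, 2↦1, 3↦3}, {0↦0, 1↦4, 2↦3, 3↦1}, {0↦0, 1↦5, 2↦1, 3↦3} (+3 more)

Answer: [R1]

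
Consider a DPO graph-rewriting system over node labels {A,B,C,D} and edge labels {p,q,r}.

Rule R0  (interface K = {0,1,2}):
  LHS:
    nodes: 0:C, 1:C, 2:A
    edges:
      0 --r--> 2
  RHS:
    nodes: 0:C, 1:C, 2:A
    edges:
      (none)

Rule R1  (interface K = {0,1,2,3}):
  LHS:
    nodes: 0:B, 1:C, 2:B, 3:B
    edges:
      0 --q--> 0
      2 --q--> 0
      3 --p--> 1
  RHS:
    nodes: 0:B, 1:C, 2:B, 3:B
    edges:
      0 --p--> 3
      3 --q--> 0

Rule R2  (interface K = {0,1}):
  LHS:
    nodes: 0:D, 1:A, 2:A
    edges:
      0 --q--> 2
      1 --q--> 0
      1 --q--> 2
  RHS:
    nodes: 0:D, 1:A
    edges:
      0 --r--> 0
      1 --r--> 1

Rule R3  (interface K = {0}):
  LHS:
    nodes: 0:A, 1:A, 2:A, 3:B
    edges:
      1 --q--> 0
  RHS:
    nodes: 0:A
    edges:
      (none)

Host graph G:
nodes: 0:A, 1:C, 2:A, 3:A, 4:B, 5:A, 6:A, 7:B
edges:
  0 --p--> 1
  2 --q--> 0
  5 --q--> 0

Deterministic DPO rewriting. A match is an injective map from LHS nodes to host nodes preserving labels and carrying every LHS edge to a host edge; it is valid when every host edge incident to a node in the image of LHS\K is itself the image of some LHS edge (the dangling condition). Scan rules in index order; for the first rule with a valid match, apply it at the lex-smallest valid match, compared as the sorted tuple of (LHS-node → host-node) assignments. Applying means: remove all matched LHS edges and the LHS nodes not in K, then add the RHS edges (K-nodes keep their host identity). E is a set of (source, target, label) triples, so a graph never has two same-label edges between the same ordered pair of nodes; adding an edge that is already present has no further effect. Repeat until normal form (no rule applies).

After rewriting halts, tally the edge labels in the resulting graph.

initial: |V|=8 |E|=3  E = 0-p->1 2-q->0 5-q->0
step 1: apply R3 at {0↦0, 1↦2, 2↦3, 3↦4}  → |V|=5 |E|=2  E = 0-p->1 5-q->0
step 2: apply R3 at {0↦0, 1↦5, 2↦6, 3↦7}  → |V|=2 |E|=1  E = 0-p->1
halt: no rule applies after step 2
NF edges: [(0, 1, 'p')]

Answer: p:1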